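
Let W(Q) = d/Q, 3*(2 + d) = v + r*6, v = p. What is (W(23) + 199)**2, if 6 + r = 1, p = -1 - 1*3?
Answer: 187443481/4761 ≈ 39371.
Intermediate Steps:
p = -4 (p = -1 - 3 = -4)
v = -4
r = -5 (r = -6 + 1 = -5)
d = -40/3 (d = -2 + (-4 - 5*6)/3 = -2 + (-4 - 30)/3 = -2 + (1/3)*(-34) = -2 - 34/3 = -40/3 ≈ -13.333)
W(Q) = -40/(3*Q)
(W(23) + 199)**2 = (-40/3/23 + 199)**2 = (-40/3*1/23 + 199)**2 = (-40/69 + 199)**2 = (13691/69)**2 = 187443481/4761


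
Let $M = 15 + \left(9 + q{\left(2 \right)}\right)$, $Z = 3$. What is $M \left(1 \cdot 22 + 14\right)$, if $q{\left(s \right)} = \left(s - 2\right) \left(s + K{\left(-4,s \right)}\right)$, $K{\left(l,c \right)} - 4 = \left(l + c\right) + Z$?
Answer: $864$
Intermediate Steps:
$K{\left(l,c \right)} = 7 + c + l$ ($K{\left(l,c \right)} = 4 + \left(\left(l + c\right) + 3\right) = 4 + \left(\left(c + l\right) + 3\right) = 4 + \left(3 + c + l\right) = 7 + c + l$)
$q{\left(s \right)} = \left(-2 + s\right) \left(3 + 2 s\right)$ ($q{\left(s \right)} = \left(s - 2\right) \left(s + \left(7 + s - 4\right)\right) = \left(-2 + s\right) \left(s + \left(3 + s\right)\right) = \left(-2 + s\right) \left(3 + 2 s\right)$)
$M = 24$ ($M = 15 + \left(9 - \left(8 - 8\right)\right) = 15 + \left(9 - 0\right) = 15 + \left(9 + 0\right) = 15 + 9 = 24$)
$M \left(1 \cdot 22 + 14\right) = 24 \left(1 \cdot 22 + 14\right) = 24 \left(22 + 14\right) = 24 \cdot 36 = 864$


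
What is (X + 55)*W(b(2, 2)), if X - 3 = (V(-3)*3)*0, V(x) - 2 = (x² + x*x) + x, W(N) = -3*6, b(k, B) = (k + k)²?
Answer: -1044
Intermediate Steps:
b(k, B) = 4*k² (b(k, B) = (2*k)² = 4*k²)
W(N) = -18
V(x) = 2 + x + 2*x² (V(x) = 2 + ((x² + x*x) + x) = 2 + ((x² + x²) + x) = 2 + (2*x² + x) = 2 + (x + 2*x²) = 2 + x + 2*x²)
X = 3 (X = 3 + ((2 - 3 + 2*(-3)²)*3)*0 = 3 + ((2 - 3 + 2*9)*3)*0 = 3 + ((2 - 3 + 18)*3)*0 = 3 + (17*3)*0 = 3 + 51*0 = 3 + 0 = 3)
(X + 55)*W(b(2, 2)) = (3 + 55)*(-18) = 58*(-18) = -1044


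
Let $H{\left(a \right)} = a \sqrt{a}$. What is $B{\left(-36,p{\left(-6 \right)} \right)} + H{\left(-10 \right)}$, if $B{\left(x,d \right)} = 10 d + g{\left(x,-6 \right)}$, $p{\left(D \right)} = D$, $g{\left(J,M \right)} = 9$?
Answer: $-51 - 10 i \sqrt{10} \approx -51.0 - 31.623 i$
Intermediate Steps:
$B{\left(x,d \right)} = 9 + 10 d$ ($B{\left(x,d \right)} = 10 d + 9 = 9 + 10 d$)
$H{\left(a \right)} = a^{\frac{3}{2}}$
$B{\left(-36,p{\left(-6 \right)} \right)} + H{\left(-10 \right)} = \left(9 + 10 \left(-6\right)\right) + \left(-10\right)^{\frac{3}{2}} = \left(9 - 60\right) - 10 i \sqrt{10} = -51 - 10 i \sqrt{10}$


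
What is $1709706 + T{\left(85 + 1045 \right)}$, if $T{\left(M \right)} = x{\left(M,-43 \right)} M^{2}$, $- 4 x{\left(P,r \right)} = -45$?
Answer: $16074831$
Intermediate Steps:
$x{\left(P,r \right)} = \frac{45}{4}$ ($x{\left(P,r \right)} = \left(- \frac{1}{4}\right) \left(-45\right) = \frac{45}{4}$)
$T{\left(M \right)} = \frac{45 M^{2}}{4}$
$1709706 + T{\left(85 + 1045 \right)} = 1709706 + \frac{45 \left(85 + 1045\right)^{2}}{4} = 1709706 + \frac{45 \cdot 1130^{2}}{4} = 1709706 + \frac{45}{4} \cdot 1276900 = 1709706 + 14365125 = 16074831$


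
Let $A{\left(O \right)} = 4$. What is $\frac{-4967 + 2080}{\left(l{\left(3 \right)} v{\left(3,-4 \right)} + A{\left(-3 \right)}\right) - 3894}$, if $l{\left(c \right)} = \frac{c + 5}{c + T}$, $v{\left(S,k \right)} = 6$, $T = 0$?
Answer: $\frac{2887}{3874} \approx 0.74522$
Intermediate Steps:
$l{\left(c \right)} = \frac{5 + c}{c}$ ($l{\left(c \right)} = \frac{c + 5}{c + 0} = \frac{5 + c}{c}$)
$\frac{-4967 + 2080}{\left(l{\left(3 \right)} v{\left(3,-4 \right)} + A{\left(-3 \right)}\right) - 3894} = \frac{-4967 + 2080}{\left(\frac{5 + 3}{3} \cdot 6 + 4\right) - 3894} = - \frac{2887}{\left(\frac{1}{3} \cdot 8 \cdot 6 + 4\right) - 3894} = - \frac{2887}{\left(\frac{8}{3} \cdot 6 + 4\right) - 3894} = - \frac{2887}{\left(16 + 4\right) - 3894} = - \frac{2887}{20 - 3894} = - \frac{2887}{-3874} = \left(-2887\right) \left(- \frac{1}{3874}\right) = \frac{2887}{3874}$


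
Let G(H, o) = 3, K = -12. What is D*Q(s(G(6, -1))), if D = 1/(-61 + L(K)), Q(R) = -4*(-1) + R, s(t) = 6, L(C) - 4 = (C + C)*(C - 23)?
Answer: 10/783 ≈ 0.012771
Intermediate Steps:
L(C) = 4 + 2*C*(-23 + C) (L(C) = 4 + (C + C)*(C - 23) = 4 + (2*C)*(-23 + C) = 4 + 2*C*(-23 + C))
Q(R) = 4 + R
D = 1/783 (D = 1/(-61 + (4 - 46*(-12) + 2*(-12)²)) = 1/(-61 + (4 + 552 + 2*144)) = 1/(-61 + (4 + 552 + 288)) = 1/(-61 + 844) = 1/783 ≈ 0.0012771)
D*Q(s(G(6, -1))) = (4 + 6)/783 = (1/783)*10 = 10/783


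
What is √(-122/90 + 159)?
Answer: √35470/15 ≈ 12.556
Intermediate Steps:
√(-122/90 + 159) = √(-122*1/90 + 159) = √(-61/45 + 159) = √(7094/45) = √35470/15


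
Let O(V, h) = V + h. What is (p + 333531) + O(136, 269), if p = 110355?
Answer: 444291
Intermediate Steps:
(p + 333531) + O(136, 269) = (110355 + 333531) + (136 + 269) = 443886 + 405 = 444291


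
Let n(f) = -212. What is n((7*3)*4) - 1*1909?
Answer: -2121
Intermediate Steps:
n((7*3)*4) - 1*1909 = -212 - 1*1909 = -212 - 1909 = -2121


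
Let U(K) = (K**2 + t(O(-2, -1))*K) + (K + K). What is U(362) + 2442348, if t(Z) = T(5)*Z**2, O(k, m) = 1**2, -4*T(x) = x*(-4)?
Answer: 2575926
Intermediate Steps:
T(x) = x (T(x) = -x*(-4)/4 = -(-1)*x = x)
O(k, m) = 1
t(Z) = 5*Z**2
U(K) = K**2 + 7*K (U(K) = (K**2 + (5*1**2)*K) + (K + K) = (K**2 + (5*1)*K) + 2*K = (K**2 + 5*K) + 2*K = K**2 + 7*K)
U(362) + 2442348 = 362*(7 + 362) + 2442348 = 362*369 + 2442348 = 133578 + 2442348 = 2575926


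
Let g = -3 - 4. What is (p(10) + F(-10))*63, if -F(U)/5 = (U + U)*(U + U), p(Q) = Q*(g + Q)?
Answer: -124110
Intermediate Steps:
g = -7
p(Q) = Q*(-7 + Q)
F(U) = -20*U² (F(U) = -5*(U + U)*(U + U) = -5*2*U*2*U = -20*U²)
(p(10) + F(-10))*63 = (10*(-7 + 10) - 20*(-10)²)*63 = (10*3 - 20*100)*63 = (30 - 2000)*63 = -1970*63 = -124110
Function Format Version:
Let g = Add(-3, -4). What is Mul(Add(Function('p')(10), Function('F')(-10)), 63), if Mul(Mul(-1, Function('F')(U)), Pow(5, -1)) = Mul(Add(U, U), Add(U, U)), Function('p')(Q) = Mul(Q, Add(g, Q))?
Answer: -124110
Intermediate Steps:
g = -7
Function('p')(Q) = Mul(Q, Add(-7, Q))
Function('F')(U) = Mul(-20, Pow(U, 2)) (Function('F')(U) = Mul(-5, Mul(Add(U, U), Add(U, U))) = Mul(-5, Mul(Mul(2, U), Mul(2, U))) = Mul(-5, Mul(4, Pow(U, 2))) = Mul(-20, Pow(U, 2)))
Mul(Add(Function('p')(10), Function('F')(-10)), 63) = Mul(Add(Mul(10, Add(-7, 10)), Mul(-20, Pow(-10, 2))), 63) = Mul(Add(Mul(10, 3), Mul(-20, 100)), 63) = Mul(Add(30, -2000), 63) = Mul(-1970, 63) = -124110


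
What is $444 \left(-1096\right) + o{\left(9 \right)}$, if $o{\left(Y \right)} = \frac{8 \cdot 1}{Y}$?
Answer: $- \frac{4379608}{9} \approx -4.8662 \cdot 10^{5}$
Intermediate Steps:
$o{\left(Y \right)} = \frac{8}{Y}$
$444 \left(-1096\right) + o{\left(9 \right)} = 444 \left(-1096\right) + \frac{8}{9} = -486624 + 8 \cdot \frac{1}{9} = -486624 + \frac{8}{9} = - \frac{4379608}{9}$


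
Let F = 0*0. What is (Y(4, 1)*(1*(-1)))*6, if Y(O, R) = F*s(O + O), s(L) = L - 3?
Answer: 0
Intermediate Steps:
s(L) = -3 + L
F = 0
Y(O, R) = 0 (Y(O, R) = 0*(-3 + (O + O)) = 0*(-3 + 2*O) = 0)
(Y(4, 1)*(1*(-1)))*6 = (0*(1*(-1)))*6 = (0*(-1))*6 = 0*6 = 0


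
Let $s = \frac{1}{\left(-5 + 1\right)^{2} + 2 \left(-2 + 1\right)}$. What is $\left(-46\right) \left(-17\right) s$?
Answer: $\frac{391}{7} \approx 55.857$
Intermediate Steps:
$s = \frac{1}{14}$ ($s = \frac{1}{\left(-4\right)^{2} + 2 \left(-1\right)} = \frac{1}{16 - 2} = \frac{1}{14} \approx 0.071429$)
$\left(-46\right) \left(-17\right) s = \left(-46\right) \left(-17\right) \frac{1}{14} = 782 \cdot \frac{1}{14} = \frac{391}{7}$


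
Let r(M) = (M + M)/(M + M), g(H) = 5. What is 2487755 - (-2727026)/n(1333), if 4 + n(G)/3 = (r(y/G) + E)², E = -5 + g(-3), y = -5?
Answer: 19662769/9 ≈ 2.1848e+6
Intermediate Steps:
r(M) = 1 (r(M) = (2*M)/((2*M)) = (2*M)*(1/(2*M)) = 1)
E = 0 (E = -5 + 5 = 0)
n(G) = -9 (n(G) = -12 + 3*(1 + 0)² = -12 + 3*1² = -12 + 3*1 = -12 + 3 = -9)
2487755 - (-2727026)/n(1333) = 2487755 - (-2727026)/(-9) = 2487755 - (-2727026)*(-1)/9 = 2487755 - 1*2727026/9 = 2487755 - 2727026/9 = 19662769/9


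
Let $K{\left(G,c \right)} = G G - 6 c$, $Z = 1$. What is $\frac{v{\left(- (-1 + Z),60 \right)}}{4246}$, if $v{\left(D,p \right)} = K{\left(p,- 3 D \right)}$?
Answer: $\frac{1800}{2123} \approx 0.84786$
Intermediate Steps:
$K{\left(G,c \right)} = G^{2} - 6 c$
$v{\left(D,p \right)} = p^{2} + 18 D$ ($v{\left(D,p \right)} = p^{2} - 6 \left(- 3 D\right) = p^{2} + 18 D$)
$\frac{v{\left(- (-1 + Z),60 \right)}}{4246} = \frac{60^{2} + 18 \left(- (-1 + 1)\right)}{4246} = \left(3600 + 18 \left(\left(-1\right) 0\right)\right) \frac{1}{4246} = \left(3600 + 18 \cdot 0\right) \frac{1}{4246} = \left(3600 + 0\right) \frac{1}{4246} = 3600 \cdot \frac{1}{4246} = \frac{1800}{2123}$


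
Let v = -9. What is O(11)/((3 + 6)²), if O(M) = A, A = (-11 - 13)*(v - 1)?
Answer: 80/27 ≈ 2.9630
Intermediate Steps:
A = 240 (A = (-11 - 13)*(-9 - 1) = -24*(-10) = 240)
O(M) = 240
O(11)/((3 + 6)²) = 240/((3 + 6)²) = 240/(9²) = 240/81 = 240*(1/81) = 80/27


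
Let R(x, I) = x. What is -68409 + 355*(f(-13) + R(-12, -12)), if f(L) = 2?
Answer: -71959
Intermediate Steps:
-68409 + 355*(f(-13) + R(-12, -12)) = -68409 + 355*(2 - 12) = -68409 + 355*(-10) = -68409 - 3550 = -71959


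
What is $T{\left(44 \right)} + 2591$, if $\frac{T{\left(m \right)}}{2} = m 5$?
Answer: $3031$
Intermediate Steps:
$T{\left(m \right)} = 10 m$ ($T{\left(m \right)} = 2 m 5 = 2 \cdot 5 m = 10 m$)
$T{\left(44 \right)} + 2591 = 10 \cdot 44 + 2591 = 440 + 2591 = 3031$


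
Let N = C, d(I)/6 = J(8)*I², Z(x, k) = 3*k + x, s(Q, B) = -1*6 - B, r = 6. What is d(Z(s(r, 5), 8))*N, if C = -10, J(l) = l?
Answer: -81120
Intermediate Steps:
s(Q, B) = -6 - B
Z(x, k) = x + 3*k
d(I) = 48*I² (d(I) = 6*(8*I²) = 48*I²)
N = -10
d(Z(s(r, 5), 8))*N = (48*((-6 - 1*5) + 3*8)²)*(-10) = (48*((-6 - 5) + 24)²)*(-10) = (48*(-11 + 24)²)*(-10) = (48*13²)*(-10) = (48*169)*(-10) = 8112*(-10) = -81120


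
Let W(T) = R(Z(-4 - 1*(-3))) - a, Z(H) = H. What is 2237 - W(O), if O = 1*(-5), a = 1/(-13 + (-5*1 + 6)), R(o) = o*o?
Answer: 26831/12 ≈ 2235.9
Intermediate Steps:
R(o) = o**2
a = -1/12 (a = 1/(-13 + (-5 + 6)) = 1/(-13 + 1) = 1/(-12) = -1/12 ≈ -0.083333)
O = -5
W(T) = 13/12 (W(T) = (-4 - 1*(-3))**2 - 1*(-1/12) = (-4 + 3)**2 + 1/12 = (-1)**2 + 1/12 = 1 + 1/12 = 13/12)
2237 - W(O) = 2237 - 1*13/12 = 2237 - 13/12 = 26831/12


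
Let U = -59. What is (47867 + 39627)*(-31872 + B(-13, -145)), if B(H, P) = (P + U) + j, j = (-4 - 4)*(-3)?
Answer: -2804357688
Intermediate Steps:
j = 24 (j = -8*(-3) = 24)
B(H, P) = -35 + P (B(H, P) = (P - 59) + 24 = (-59 + P) + 24 = -35 + P)
(47867 + 39627)*(-31872 + B(-13, -145)) = (47867 + 39627)*(-31872 + (-35 - 145)) = 87494*(-31872 - 180) = 87494*(-32052) = -2804357688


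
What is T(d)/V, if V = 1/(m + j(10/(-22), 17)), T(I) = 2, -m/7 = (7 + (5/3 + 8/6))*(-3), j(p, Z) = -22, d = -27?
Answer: 376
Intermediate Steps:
m = 210 (m = -7*(7 + (5/3 + 8/6))*(-3) = -7*(7 + (5*(⅓) + 8*(⅙)))*(-3) = -7*(7 + (5/3 + 4/3))*(-3) = -7*(7 + 3)*(-3) = -70*(-3) = -7*(-30) = 210)
V = 1/188 (V = 1/(210 - 22) = 1/188 ≈ 0.0053191)
T(d)/V = 2/(1/188) = 2*188 = 376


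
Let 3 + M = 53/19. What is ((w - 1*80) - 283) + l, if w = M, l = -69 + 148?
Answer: -5400/19 ≈ -284.21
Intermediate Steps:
l = 79
M = -4/19 (M = -3 + 53/19 = -4/19 ≈ -0.21053)
w = -4/19 ≈ -0.21053
((w - 1*80) - 283) + l = ((-4/19 - 1*80) - 283) + 79 = ((-4/19 - 80) - 283) + 79 = (-1524/19 - 283) + 79 = -6901/19 + 79 = -5400/19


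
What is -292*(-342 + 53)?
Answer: 84388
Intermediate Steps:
-292*(-342 + 53) = -292*(-289) = 84388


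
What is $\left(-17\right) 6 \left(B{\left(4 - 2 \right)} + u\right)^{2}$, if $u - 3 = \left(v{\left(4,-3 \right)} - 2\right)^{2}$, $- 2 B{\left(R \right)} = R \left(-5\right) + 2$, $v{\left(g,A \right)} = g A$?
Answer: $-4203318$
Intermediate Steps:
$v{\left(g,A \right)} = A g$
$B{\left(R \right)} = -1 + \frac{5 R}{2}$ ($B{\left(R \right)} = - \frac{R \left(-5\right) + 2}{2} = - \frac{- 5 R + 2}{2} = - \frac{2 - 5 R}{2} = -1 + \frac{5 R}{2}$)
$u = 199$ ($u = 3 + \left(\left(-3\right) 4 - 2\right)^{2} = 3 + \left(-12 - 2\right)^{2} = 3 + \left(-14\right)^{2} = 3 + 196 = 199$)
$\left(-17\right) 6 \left(B{\left(4 - 2 \right)} + u\right)^{2} = \left(-17\right) 6 \left(\left(-1 + \frac{5 \left(4 - 2\right)}{2}\right) + 199\right)^{2} = - 102 \left(\left(-1 + \frac{5}{2} \cdot 2\right) + 199\right)^{2} = - 102 \left(\left(-1 + 5\right) + 199\right)^{2} = - 102 \left(4 + 199\right)^{2} = - 102 \cdot 203^{2} = \left(-102\right) 41209 = -4203318$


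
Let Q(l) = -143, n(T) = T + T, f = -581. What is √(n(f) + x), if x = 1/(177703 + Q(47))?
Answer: I*√9158754276410/88780 ≈ 34.088*I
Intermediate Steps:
n(T) = 2*T
x = 1/177560 (x = 1/(177703 - 143) = 1/177560 ≈ 5.6319e-6)
√(n(f) + x) = √(2*(-581) + 1/177560) = √(-1162 + 1/177560) = √(-206324719/177560) = I*√9158754276410/88780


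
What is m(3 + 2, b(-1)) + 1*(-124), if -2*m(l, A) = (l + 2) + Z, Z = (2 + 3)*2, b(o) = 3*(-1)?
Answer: -265/2 ≈ -132.50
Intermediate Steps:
b(o) = -3
Z = 10 (Z = 5*2 = 10)
m(l, A) = -6 - l/2 (m(l, A) = -((l + 2) + 10)/2 = -((2 + l) + 10)/2 = -(12 + l)/2 = -6 - l/2)
m(3 + 2, b(-1)) + 1*(-124) = (-6 - (3 + 2)/2) + 1*(-124) = (-6 - ½*5) - 124 = (-6 - 5/2) - 124 = -17/2 - 124 = -265/2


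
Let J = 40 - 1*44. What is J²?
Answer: 16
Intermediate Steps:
J = -4 (J = 40 - 44 = -4)
J² = (-4)² = 16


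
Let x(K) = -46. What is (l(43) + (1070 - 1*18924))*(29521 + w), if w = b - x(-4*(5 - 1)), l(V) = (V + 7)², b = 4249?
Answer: -519210864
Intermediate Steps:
l(V) = (7 + V)²
w = 4295 (w = 4249 - 1*(-46) = 4249 + 46 = 4295)
(l(43) + (1070 - 1*18924))*(29521 + w) = ((7 + 43)² + (1070 - 1*18924))*(29521 + 4295) = (50² + (1070 - 18924))*33816 = (2500 - 17854)*33816 = -15354*33816 = -519210864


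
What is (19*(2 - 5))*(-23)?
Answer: 1311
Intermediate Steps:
(19*(2 - 5))*(-23) = (19*(-3))*(-23) = -57*(-23) = 1311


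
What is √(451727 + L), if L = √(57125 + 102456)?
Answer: √(451727 + √159581) ≈ 672.40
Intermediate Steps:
L = √159581 ≈ 399.48
√(451727 + L) = √(451727 + √159581)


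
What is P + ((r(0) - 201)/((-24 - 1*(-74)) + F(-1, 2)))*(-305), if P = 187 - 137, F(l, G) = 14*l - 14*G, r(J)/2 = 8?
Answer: 56825/8 ≈ 7103.1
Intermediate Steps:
r(J) = 16 (r(J) = 2*8 = 16)
F(l, G) = -14*G + 14*l
P = 50
P + ((r(0) - 201)/((-24 - 1*(-74)) + F(-1, 2)))*(-305) = 50 + ((16 - 201)/((-24 - 1*(-74)) + (-14*2 + 14*(-1))))*(-305) = 50 - 185/((-24 + 74) + (-28 - 14))*(-305) = 50 - 185/(50 - 42)*(-305) = 50 - 185/8*(-305) = 50 + 56425/8 = 56825/8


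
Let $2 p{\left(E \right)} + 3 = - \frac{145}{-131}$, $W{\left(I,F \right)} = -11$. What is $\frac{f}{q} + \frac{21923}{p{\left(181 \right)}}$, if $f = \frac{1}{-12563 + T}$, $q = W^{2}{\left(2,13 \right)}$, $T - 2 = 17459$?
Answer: $- \frac{27452616365}{1185316} \approx -23161.0$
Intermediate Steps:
$T = 17461$ ($T = 2 + 17459 = 17461$)
$p{\left(E \right)} = - \frac{124}{131}$ ($p{\left(E \right)} = - \frac{3}{2} + \frac{\left(-145\right) \frac{1}{-131}}{2} = - \frac{3}{2} + \frac{\left(-145\right) \left(- \frac{1}{131}\right)}{2} = - \frac{3}{2} + \frac{1}{2} \cdot \frac{145}{131} = - \frac{3}{2} + \frac{145}{262} = - \frac{124}{131}$)
$q = 121$ ($q = \left(-11\right)^{2} = 121$)
$f = \frac{1}{4898}$ ($f = \frac{1}{-12563 + 17461} = \frac{1}{4898} \approx 0.00020417$)
$\frac{f}{q} + \frac{21923}{p{\left(181 \right)}} = \frac{1}{4898 \cdot 121} + \frac{21923}{- \frac{124}{131}} = \frac{1}{4898} \cdot \frac{1}{121} + 21923 \left(- \frac{131}{124}\right) = \frac{1}{592658} - \frac{2871913}{124} = - \frac{27452616365}{1185316}$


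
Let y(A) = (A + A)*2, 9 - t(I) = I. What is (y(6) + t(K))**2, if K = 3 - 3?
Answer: 1089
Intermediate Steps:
K = 0
t(I) = 9 - I
y(A) = 4*A (y(A) = (2*A)*2 = 4*A)
(y(6) + t(K))**2 = (4*6 + (9 - 1*0))**2 = (24 + (9 + 0))**2 = (24 + 9)**2 = 33**2 = 1089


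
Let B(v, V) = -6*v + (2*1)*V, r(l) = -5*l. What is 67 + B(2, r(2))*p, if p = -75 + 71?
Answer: 195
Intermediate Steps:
p = -4
B(v, V) = -6*v + 2*V
67 + B(2, r(2))*p = 67 + (-6*2 + 2*(-5*2))*(-4) = 67 + (-12 + 2*(-10))*(-4) = 67 + (-12 - 20)*(-4) = 67 - 32*(-4) = 67 + 128 = 195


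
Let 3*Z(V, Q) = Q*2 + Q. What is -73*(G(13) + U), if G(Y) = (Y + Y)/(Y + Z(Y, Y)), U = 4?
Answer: -365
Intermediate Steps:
Z(V, Q) = Q (Z(V, Q) = (Q*2 + Q)/3 = (2*Q + Q)/3 = (3*Q)/3 = Q)
G(Y) = 1 (G(Y) = (Y + Y)/(Y + Y) = (2*Y)/((2*Y)) = (2*Y)*(1/(2*Y)) = 1)
-73*(G(13) + U) = -73*(1 + 4) = -73*5 = -365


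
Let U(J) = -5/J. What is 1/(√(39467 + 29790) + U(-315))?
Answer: -63/274881032 + 3969*√69257/274881032 ≈ 0.0037996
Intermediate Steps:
1/(√(39467 + 29790) + U(-315)) = 1/(√(39467 + 29790) - 5/(-315)) = 1/(√69257 - 5*(-1/315)) = 1/(√69257 + 1/63) = 1/(1/63 + √69257)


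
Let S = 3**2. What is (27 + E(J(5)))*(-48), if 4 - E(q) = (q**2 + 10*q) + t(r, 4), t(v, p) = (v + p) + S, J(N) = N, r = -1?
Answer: 2688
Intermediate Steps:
S = 9
t(v, p) = 9 + p + v (t(v, p) = (v + p) + 9 = (p + v) + 9 = 9 + p + v)
E(q) = -8 - q**2 - 10*q (E(q) = 4 - ((q**2 + 10*q) + (9 + 4 - 1)) = 4 - ((q**2 + 10*q) + 12) = 4 - (12 + q**2 + 10*q) = 4 + (-12 - q**2 - 10*q) = -8 - q**2 - 10*q)
(27 + E(J(5)))*(-48) = (27 + (-8 - 1*5**2 - 10*5))*(-48) = (27 + (-8 - 1*25 - 50))*(-48) = (27 + (-8 - 25 - 50))*(-48) = (27 - 83)*(-48) = -56*(-48) = 2688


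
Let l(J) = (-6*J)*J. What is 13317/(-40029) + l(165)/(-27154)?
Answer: 1029521222/181157911 ≈ 5.6830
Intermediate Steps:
l(J) = -6*J²
13317/(-40029) + l(165)/(-27154) = 13317/(-40029) - 6*165²/(-27154) = 13317*(-1/40029) - 6*27225*(-1/27154) = -4439/13343 - 163350*(-1/27154) = -4439/13343 + 81675/13577 = 1029521222/181157911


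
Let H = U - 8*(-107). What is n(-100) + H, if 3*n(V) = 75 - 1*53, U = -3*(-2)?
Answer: 2608/3 ≈ 869.33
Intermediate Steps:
U = 6
n(V) = 22/3 (n(V) = (75 - 1*53)/3 = (75 - 53)/3 = (⅓)*22 = 22/3)
H = 862 (H = 6 - 8*(-107) = 6 + 856 = 862)
n(-100) + H = 22/3 + 862 = 2608/3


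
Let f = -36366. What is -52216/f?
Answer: 26108/18183 ≈ 1.4358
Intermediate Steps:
-52216/f = -52216/(-36366) = -52216*(-1/36366) = 26108/18183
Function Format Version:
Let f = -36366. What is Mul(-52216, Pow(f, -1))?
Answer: Rational(26108, 18183) ≈ 1.4358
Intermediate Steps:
Mul(-52216, Pow(f, -1)) = Mul(-52216, Pow(-36366, -1)) = Mul(-52216, Rational(-1, 36366)) = Rational(26108, 18183)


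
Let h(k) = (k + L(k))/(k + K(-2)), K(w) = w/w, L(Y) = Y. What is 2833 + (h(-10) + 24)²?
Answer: 285169/81 ≈ 3520.6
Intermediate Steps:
K(w) = 1
h(k) = 2*k/(1 + k) (h(k) = (k + k)/(k + 1) = (2*k)/(1 + k) = 2*k/(1 + k))
2833 + (h(-10) + 24)² = 2833 + (2*(-10)/(1 - 10) + 24)² = 2833 + (2*(-10)/(-9) + 24)² = 2833 + (2*(-10)*(-⅑) + 24)² = 2833 + (20/9 + 24)² = 2833 + (236/9)² = 2833 + 55696/81 = 285169/81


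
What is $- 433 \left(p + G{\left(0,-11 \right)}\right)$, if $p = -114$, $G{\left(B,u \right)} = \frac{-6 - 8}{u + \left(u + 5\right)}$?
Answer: $\frac{833092}{17} \approx 49005.0$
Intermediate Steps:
$G{\left(B,u \right)} = - \frac{14}{5 + 2 u}$ ($G{\left(B,u \right)} = - \frac{14}{u + \left(5 + u\right)} = - \frac{14}{5 + 2 u}$)
$- 433 \left(p + G{\left(0,-11 \right)}\right) = - 433 \left(-114 - \frac{14}{5 + 2 \left(-11\right)}\right) = - 433 \left(-114 - \frac{14}{5 - 22}\right) = - 433 \left(-114 - \frac{14}{-17}\right) = - 433 \left(-114 - - \frac{14}{17}\right) = - 433 \left(-114 + \frac{14}{17}\right) = \left(-433\right) \left(- \frac{1924}{17}\right) = \frac{833092}{17}$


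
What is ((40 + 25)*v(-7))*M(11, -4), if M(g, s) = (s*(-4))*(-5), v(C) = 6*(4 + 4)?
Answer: -249600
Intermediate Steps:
v(C) = 48 (v(C) = 6*8 = 48)
M(g, s) = 20*s (M(g, s) = -4*s*(-5) = 20*s)
((40 + 25)*v(-7))*M(11, -4) = ((40 + 25)*48)*(20*(-4)) = (65*48)*(-80) = 3120*(-80) = -249600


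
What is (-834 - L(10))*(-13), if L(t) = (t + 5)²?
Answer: 13767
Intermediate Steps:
L(t) = (5 + t)²
(-834 - L(10))*(-13) = (-834 - (5 + 10)²)*(-13) = (-834 - 1*15²)*(-13) = (-834 - 1*225)*(-13) = (-834 - 225)*(-13) = -1059*(-13) = 13767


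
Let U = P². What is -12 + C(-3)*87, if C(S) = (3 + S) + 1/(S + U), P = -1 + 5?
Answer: -69/13 ≈ -5.3077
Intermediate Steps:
P = 4
U = 16 (U = 4² = 16)
C(S) = 3 + S + 1/(16 + S) (C(S) = (3 + S) + 1/(S + 16) = (3 + S) + 1/(16 + S) = 3 + S + 1/(16 + S))
-12 + C(-3)*87 = -12 + ((49 + (-3)² + 19*(-3))/(16 - 3))*87 = -12 + ((49 + 9 - 57)/13)*87 = -12 + ((1/13)*1)*87 = -12 + (1/13)*87 = -12 + 87/13 = -69/13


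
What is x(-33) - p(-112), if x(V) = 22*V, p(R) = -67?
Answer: -659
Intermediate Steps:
x(-33) - p(-112) = 22*(-33) - 1*(-67) = -726 + 67 = -659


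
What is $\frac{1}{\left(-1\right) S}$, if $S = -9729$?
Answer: $\frac{1}{9729} \approx 0.00010279$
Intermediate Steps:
$\frac{1}{\left(-1\right) S} = \frac{1}{\left(-1\right) \left(-9729\right)} = \frac{1}{9729}$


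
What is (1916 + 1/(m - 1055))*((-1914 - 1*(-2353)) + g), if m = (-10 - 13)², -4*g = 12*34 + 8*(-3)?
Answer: 345680545/526 ≈ 6.5719e+5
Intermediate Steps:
g = -96 (g = -(12*34 + 8*(-3))/4 = -(408 - 24)/4 = -¼*384 = -96)
m = 529 (m = (-23)² = 529)
(1916 + 1/(m - 1055))*((-1914 - 1*(-2353)) + g) = (1916 + 1/(529 - 1055))*((-1914 - 1*(-2353)) - 96) = (1916 + 1/(-526))*((-1914 + 2353) - 96) = (1916 - 1/526)*(439 - 96) = (1007815/526)*343 = 345680545/526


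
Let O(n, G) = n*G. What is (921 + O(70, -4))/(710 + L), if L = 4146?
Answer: 641/4856 ≈ 0.13200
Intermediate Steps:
O(n, G) = G*n
(921 + O(70, -4))/(710 + L) = (921 - 4*70)/(710 + 4146) = (921 - 280)/4856 = 641*(1/4856) = 641/4856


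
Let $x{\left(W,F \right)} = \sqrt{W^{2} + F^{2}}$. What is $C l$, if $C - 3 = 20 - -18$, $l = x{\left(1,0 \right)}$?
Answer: $41$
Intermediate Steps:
$x{\left(W,F \right)} = \sqrt{F^{2} + W^{2}}$
$l = 1$ ($l = \sqrt{0^{2} + 1^{2}} = \sqrt{0 + 1} = \sqrt{1} = 1$)
$C = 41$ ($C = 3 + \left(20 - -18\right) = 3 + \left(20 + 18\right) = 3 + 38 = 41$)
$C l = 41 \cdot 1 = 41$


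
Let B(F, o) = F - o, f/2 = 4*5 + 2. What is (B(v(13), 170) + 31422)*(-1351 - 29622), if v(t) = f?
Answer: -969331008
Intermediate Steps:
f = 44 (f = 2*(4*5 + 2) = 2*(20 + 2) = 2*22 = 44)
v(t) = 44
(B(v(13), 170) + 31422)*(-1351 - 29622) = ((44 - 1*170) + 31422)*(-1351 - 29622) = ((44 - 170) + 31422)*(-30973) = (-126 + 31422)*(-30973) = 31296*(-30973) = -969331008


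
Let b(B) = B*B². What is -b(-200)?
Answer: 8000000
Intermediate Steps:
b(B) = B³
-b(-200) = -1*(-200)³ = -1*(-8000000) = 8000000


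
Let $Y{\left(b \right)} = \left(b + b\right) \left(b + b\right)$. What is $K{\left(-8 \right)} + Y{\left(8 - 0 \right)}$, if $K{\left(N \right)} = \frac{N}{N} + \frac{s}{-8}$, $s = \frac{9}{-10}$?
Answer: $\frac{20569}{80} \approx 257.11$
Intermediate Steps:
$s = - \frac{9}{10}$ ($s = 9 \left(- \frac{1}{10}\right) = - \frac{9}{10} \approx -0.9$)
$K{\left(N \right)} = \frac{89}{80}$ ($K{\left(N \right)} = \frac{N}{N} - \frac{9}{10 \left(-8\right)} = 1 - - \frac{9}{80} = 1 + \frac{9}{80} = \frac{89}{80}$)
$Y{\left(b \right)} = 4 b^{2}$ ($Y{\left(b \right)} = 2 b 2 b = 4 b^{2}$)
$K{\left(-8 \right)} + Y{\left(8 - 0 \right)} = \frac{89}{80} + 4 \left(8 - 0\right)^{2} = \frac{89}{80} + 4 \left(8 + 0\right)^{2} = \frac{89}{80} + 4 \cdot 8^{2} = \frac{89}{80} + 4 \cdot 64 = \frac{89}{80} + 256 = \frac{20569}{80}$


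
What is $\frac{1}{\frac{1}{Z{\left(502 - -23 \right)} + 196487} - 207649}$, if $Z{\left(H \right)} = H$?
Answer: $- \frac{197012}{40909344787} \approx -4.8158 \cdot 10^{-6}$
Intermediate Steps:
$\frac{1}{\frac{1}{Z{\left(502 - -23 \right)} + 196487} - 207649} = \frac{1}{\frac{1}{\left(502 - -23\right) + 196487} - 207649} = \frac{1}{\frac{1}{\left(502 + 23\right) + 196487} - 207649} = \frac{1}{\frac{1}{525 + 196487} - 207649} = \frac{1}{\frac{1}{197012} - 207649} = \frac{1}{- \frac{40909344787}{197012}} = - \frac{197012}{40909344787}$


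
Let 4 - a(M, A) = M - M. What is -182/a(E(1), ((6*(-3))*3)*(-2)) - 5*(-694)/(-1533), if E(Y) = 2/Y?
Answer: -146443/3066 ≈ -47.764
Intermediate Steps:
a(M, A) = 4 (a(M, A) = 4 - (M - M) = 4 - 1*0 = 4 + 0 = 4)
-182/a(E(1), ((6*(-3))*3)*(-2)) - 5*(-694)/(-1533) = -182/4 - 5*(-694)/(-1533) = -182*¼ + 3470*(-1/1533) = -91/2 - 3470/1533 = -146443/3066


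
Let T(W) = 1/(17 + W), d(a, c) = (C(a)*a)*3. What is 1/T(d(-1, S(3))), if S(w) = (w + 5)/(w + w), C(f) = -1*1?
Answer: 20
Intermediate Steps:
C(f) = -1
S(w) = (5 + w)/(2*w) (S(w) = (5 + w)/((2*w)) = (5 + w)*(1/(2*w)) = (5 + w)/(2*w))
d(a, c) = -3*a (d(a, c) = -a*3 = -3*a)
1/T(d(-1, S(3))) = 1/(1/(17 - 3*(-1))) = 1/(1/(17 + 3)) = 1/(1/20) = 20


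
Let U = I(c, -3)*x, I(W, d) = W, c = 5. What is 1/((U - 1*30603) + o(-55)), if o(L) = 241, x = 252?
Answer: -1/29102 ≈ -3.4362e-5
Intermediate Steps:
U = 1260 (U = 5*252 = 1260)
1/((U - 1*30603) + o(-55)) = 1/((1260 - 1*30603) + 241) = 1/((1260 - 30603) + 241) = 1/(-29343 + 241) = 1/(-29102) = -1/29102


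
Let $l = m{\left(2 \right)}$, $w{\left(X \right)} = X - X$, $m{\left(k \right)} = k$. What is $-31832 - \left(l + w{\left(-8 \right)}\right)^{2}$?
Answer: $-31836$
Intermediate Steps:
$w{\left(X \right)} = 0$
$l = 2$
$-31832 - \left(l + w{\left(-8 \right)}\right)^{2} = -31832 - \left(2 + 0\right)^{2} = -31832 - 2^{2} = -31832 - 4 = -31836$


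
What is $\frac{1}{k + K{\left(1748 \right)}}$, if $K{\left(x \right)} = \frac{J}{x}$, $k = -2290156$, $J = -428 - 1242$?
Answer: $- \frac{874}{2001597179} \approx -4.3665 \cdot 10^{-7}$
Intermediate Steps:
$J = -1670$ ($J = -428 - 1242 = -1670$)
$K{\left(x \right)} = - \frac{1670}{x}$
$\frac{1}{k + K{\left(1748 \right)}} = \frac{1}{-2290156 - \frac{1670}{1748}} = \frac{1}{-2290156 - \frac{835}{874}} = \frac{1}{- \frac{2001597179}{874}} = - \frac{874}{2001597179}$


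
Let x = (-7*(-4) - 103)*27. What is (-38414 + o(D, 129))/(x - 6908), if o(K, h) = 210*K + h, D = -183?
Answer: 76715/8933 ≈ 8.5878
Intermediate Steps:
o(K, h) = h + 210*K
x = -2025 (x = (28 - 103)*27 = -75*27 = -2025)
(-38414 + o(D, 129))/(x - 6908) = (-38414 + (129 + 210*(-183)))/(-2025 - 6908) = (-38414 + (129 - 38430))/(-8933) = (-38414 - 38301)*(-1/8933) = -76715*(-1/8933) = 76715/8933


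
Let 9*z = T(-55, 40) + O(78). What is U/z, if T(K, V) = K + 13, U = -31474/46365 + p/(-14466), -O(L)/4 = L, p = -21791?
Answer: -185012277/8793833180 ≈ -0.021039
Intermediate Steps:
O(L) = -4*L
U = 61670759/74524010 (U = -31474/46365 - 21791/(-14466) = -31474*1/46365 - 21791*(-1/14466) = -31474/46365 + 21791/14466 = 61670759/74524010 ≈ 0.82753)
T(K, V) = 13 + K
z = -118/3 (z = ((13 - 55) - 4*78)/9 = (-42 - 312)/9 = (1/9)*(-354) = -118/3 ≈ -39.333)
U/z = 61670759/(74524010*(-118/3)) = (61670759/74524010)*(-3/118) = -185012277/8793833180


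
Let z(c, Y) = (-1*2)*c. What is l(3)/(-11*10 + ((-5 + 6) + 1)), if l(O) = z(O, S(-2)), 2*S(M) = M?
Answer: 1/18 ≈ 0.055556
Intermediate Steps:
S(M) = M/2
z(c, Y) = -2*c
l(O) = -2*O
l(3)/(-11*10 + ((-5 + 6) + 1)) = (-2*3)/(-11*10 + ((-5 + 6) + 1)) = -6/(-110 + (1 + 1)) = -6/(-110 + 2) = -6/(-108) = -6*(-1/108) = 1/18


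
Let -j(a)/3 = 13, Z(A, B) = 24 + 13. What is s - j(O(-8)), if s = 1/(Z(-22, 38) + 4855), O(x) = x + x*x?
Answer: 190789/4892 ≈ 39.000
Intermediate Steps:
Z(A, B) = 37
O(x) = x + x**2
j(a) = -39 (j(a) = -3*13 = -39)
s = 1/4892 (s = 1/(37 + 4855) = 1/4892 ≈ 0.00020442)
s - j(O(-8)) = 1/4892 - 1*(-39) = 1/4892 + 39 = 190789/4892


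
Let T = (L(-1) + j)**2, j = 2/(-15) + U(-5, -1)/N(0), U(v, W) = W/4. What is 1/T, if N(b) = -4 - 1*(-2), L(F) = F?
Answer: 14400/14641 ≈ 0.98354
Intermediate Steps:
N(b) = -2 (N(b) = -4 + 2 = -2)
U(v, W) = W/4 (U(v, W) = W*(1/4) = W/4)
j = -1/120 (j = 2/(-15) + ((1/4)*(-1))/(-2) = 2*(-1/15) - 1/4*(-1/2) = -2/15 + 1/8 = -1/120 ≈ -0.0083333)
T = 14641/14400 (T = (-1 - 1/120)**2 = (-121/120)**2 = 14641/14400 ≈ 1.0167)
1/T = 1/(14641/14400) = 14400/14641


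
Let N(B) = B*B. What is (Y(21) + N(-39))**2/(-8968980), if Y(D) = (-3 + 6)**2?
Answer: -39015/149483 ≈ -0.26100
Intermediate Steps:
N(B) = B**2
Y(D) = 9 (Y(D) = 3**2 = 9)
(Y(21) + N(-39))**2/(-8968980) = (9 + (-39)**2)**2/(-8968980) = (9 + 1521)**2*(-1/8968980) = 1530**2*(-1/8968980) = 2340900*(-1/8968980) = -39015/149483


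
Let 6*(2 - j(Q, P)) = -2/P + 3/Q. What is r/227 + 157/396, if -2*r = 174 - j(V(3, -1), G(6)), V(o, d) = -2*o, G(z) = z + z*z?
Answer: 22415/1258488 ≈ 0.017811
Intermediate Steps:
G(z) = z + z²
j(Q, P) = 2 - 1/(2*Q) + 1/(3*P) (j(Q, P) = 2 - (-2/P + 3/Q)/6 = 2 + (-1/(2*Q) + 1/(3*P)) = 2 - 1/(2*Q) + 1/(3*P))
r = -43321/504 (r = -(174 - (2 - 1/(2*((-2*3))) + 1/(3*((6*(1 + 6))))))/2 = -(174 - (2 - ½/(-6) + 1/(3*((6*7)))))/2 = -(174 - (2 - ½*(-⅙) + (⅓)/42))/2 = -(174 - (2 + 1/12 + (⅓)*(1/42)))/2 = -(174 - (2 + 1/12 + 1/126))/2 = -(174 - 1*527/252)/2 = -(174 - 527/252)/2 = -½*43321/252 = -43321/504 ≈ -85.954)
r/227 + 157/396 = -43321/504/227 + 157/396 = -43321/504*1/227 + 157*(1/396) = -43321/114408 + 157/396 = 22415/1258488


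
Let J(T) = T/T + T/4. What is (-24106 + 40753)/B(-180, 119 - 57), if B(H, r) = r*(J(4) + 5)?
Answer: 537/14 ≈ 38.357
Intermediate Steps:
J(T) = 1 + T/4 (J(T) = 1 + T*(¼) = 1 + T/4)
B(H, r) = 7*r (B(H, r) = r*((1 + (¼)*4) + 5) = r*((1 + 1) + 5) = r*(2 + 5) = r*7 = 7*r)
(-24106 + 40753)/B(-180, 119 - 57) = (-24106 + 40753)/((7*(119 - 57))) = 16647/((7*62)) = 16647/434 = 16647*(1/434) = 537/14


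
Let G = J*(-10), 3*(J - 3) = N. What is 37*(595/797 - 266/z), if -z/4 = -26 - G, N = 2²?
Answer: 14055671/82888 ≈ 169.57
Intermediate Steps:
N = 4
J = 13/3 (J = 3 + (⅓)*4 = 3 + 4/3 = 13/3 ≈ 4.3333)
G = -130/3 (G = (13/3)*(-10) = -130/3 ≈ -43.333)
z = -208/3 (z = -4*(-26 - 1*(-130/3)) = -4*(-26 + 130/3) = -4*52/3 = -208/3 ≈ -69.333)
37*(595/797 - 266/z) = 37*(595/797 - 266/(-208/3)) = 37*(595*(1/797) - 266*(-3/208)) = 37*(595/797 + 399/104) = 37*(379883/82888) = 14055671/82888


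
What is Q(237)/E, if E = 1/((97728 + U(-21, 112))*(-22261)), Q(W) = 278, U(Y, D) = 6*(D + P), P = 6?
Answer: -609176895288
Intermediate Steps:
U(Y, D) = 36 + 6*D (U(Y, D) = 6*(D + 6) = 6*(6 + D) = 36 + 6*D)
E = -1/2191283796 (E = 1/((97728 + (36 + 6*112))*(-22261)) = -1/22261/(97728 + (36 + 672)) = -1/22261/(97728 + 708) = -1/22261/98436 = (1/98436)*(-1/22261) = -1/2191283796 ≈ -4.5635e-10)
Q(237)/E = 278/(-1/2191283796) = 278*(-2191283796) = -609176895288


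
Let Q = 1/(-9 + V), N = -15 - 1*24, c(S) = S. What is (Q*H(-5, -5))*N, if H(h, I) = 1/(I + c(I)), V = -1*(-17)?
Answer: 39/80 ≈ 0.48750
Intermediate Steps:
V = 17
H(h, I) = 1/(2*I) (H(h, I) = 1/(I + I) = 1/(2*I))
N = -39 (N = -15 - 24 = -39)
Q = ⅛ (Q = 1/(-9 + 17) = 1/8 = ⅛ ≈ 0.12500)
(Q*H(-5, -5))*N = (((½)/(-5))/8)*(-39) = (((½)*(-⅕))/8)*(-39) = ((⅛)*(-⅒))*(-39) = -1/80*(-39) = 39/80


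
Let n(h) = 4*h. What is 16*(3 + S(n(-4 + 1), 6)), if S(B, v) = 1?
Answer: 64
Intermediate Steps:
16*(3 + S(n(-4 + 1), 6)) = 16*(3 + 1) = 16*4 = 64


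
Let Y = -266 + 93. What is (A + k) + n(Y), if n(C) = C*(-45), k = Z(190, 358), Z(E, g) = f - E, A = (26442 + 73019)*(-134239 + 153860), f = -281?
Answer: 1951531595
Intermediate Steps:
A = 1951524281 (A = 99461*19621 = 1951524281)
Z(E, g) = -281 - E
Y = -173
k = -471 (k = -281 - 1*190 = -281 - 190 = -471)
n(C) = -45*C
(A + k) + n(Y) = (1951524281 - 471) - 45*(-173) = 1951523810 + 7785 = 1951531595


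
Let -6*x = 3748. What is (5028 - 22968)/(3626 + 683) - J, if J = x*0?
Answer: -17940/4309 ≈ -4.1634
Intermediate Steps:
x = -1874/3 (x = -1/6*3748 = -1874/3 ≈ -624.67)
J = 0 (J = -1874/3*0 = 0)
(5028 - 22968)/(3626 + 683) - J = (5028 - 22968)/(3626 + 683) - 1*0 = -17940/4309 + 0 = -17940/4309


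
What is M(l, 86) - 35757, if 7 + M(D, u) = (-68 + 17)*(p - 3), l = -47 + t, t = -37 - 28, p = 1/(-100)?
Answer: -3561049/100 ≈ -35611.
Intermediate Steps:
p = -1/100 ≈ -0.010000
t = -65
l = -112 (l = -47 - 65 = -112)
M(D, u) = 14651/100 (M(D, u) = -7 + (-68 + 17)*(-1/100 - 3) = -7 - 51*(-301/100) = -7 + 15351/100 = 14651/100)
M(l, 86) - 35757 = 14651/100 - 35757 = -3561049/100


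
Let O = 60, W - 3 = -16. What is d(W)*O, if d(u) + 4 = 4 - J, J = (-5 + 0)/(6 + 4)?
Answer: 30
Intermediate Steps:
W = -13 (W = 3 - 16 = -13)
J = -½ (J = -5/10 = -5*⅒ = -½ ≈ -0.50000)
d(u) = ½ (d(u) = -4 + (4 - 1*(-½)) = -4 + (4 + ½) = -4 + 9/2 = ½)
d(W)*O = (½)*60 = 30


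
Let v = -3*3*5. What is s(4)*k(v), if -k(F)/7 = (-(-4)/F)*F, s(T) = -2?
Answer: 56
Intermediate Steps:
v = -45 (v = -9*5 = -45)
k(F) = -28 (k(F) = -7*(-(-4)/F)*F = -7*4/F*F = -7*4 = -28)
s(4)*k(v) = -2*(-28) = 56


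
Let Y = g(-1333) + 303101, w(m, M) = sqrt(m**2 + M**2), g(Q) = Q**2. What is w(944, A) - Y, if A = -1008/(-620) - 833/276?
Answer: -2079990 + sqrt(1630896849613369)/42780 ≈ -2.0790e+6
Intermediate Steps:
A = -59563/42780 (A = -1008*(-1/620) - 833*1/276 = 252/155 - 833/276 = -59563/42780 ≈ -1.3923)
w(m, M) = sqrt(M**2 + m**2)
Y = 2079990 (Y = (-1333)**2 + 303101 = 1776889 + 303101 = 2079990)
w(944, A) - Y = sqrt((-59563/42780)**2 + 944**2) - 1*2079990 = sqrt(3547750969/1830128400 + 891136) - 2079990 = sqrt(1630896849613369/1830128400) - 2079990 = sqrt(1630896849613369)/42780 - 2079990 = -2079990 + sqrt(1630896849613369)/42780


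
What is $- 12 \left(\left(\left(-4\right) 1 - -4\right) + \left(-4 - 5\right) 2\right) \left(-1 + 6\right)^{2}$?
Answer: $5400$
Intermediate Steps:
$- 12 \left(\left(\left(-4\right) 1 - -4\right) + \left(-4 - 5\right) 2\right) \left(-1 + 6\right)^{2} = - 12 \left(\left(-4 + 4\right) + \left(-4 - 5\right) 2\right) 5^{2} = - 12 \left(0 - 18\right) 25 = \left(-12\right) \left(-18\right) 25 = 216 \cdot 25 = 5400$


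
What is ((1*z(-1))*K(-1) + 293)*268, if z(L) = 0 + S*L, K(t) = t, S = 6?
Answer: 80132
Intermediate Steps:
z(L) = 6*L (z(L) = 0 + 6*L = 6*L)
((1*z(-1))*K(-1) + 293)*268 = ((1*(6*(-1)))*(-1) + 293)*268 = ((1*(-6))*(-1) + 293)*268 = (-6*(-1) + 293)*268 = (6 + 293)*268 = 299*268 = 80132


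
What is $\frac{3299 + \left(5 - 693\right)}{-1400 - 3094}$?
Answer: $- \frac{373}{642} \approx -0.581$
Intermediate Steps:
$\frac{3299 + \left(5 - 693\right)}{-1400 - 3094} = \frac{3299 + \left(5 - 693\right)}{-4494} = \left(3299 - 688\right) \left(- \frac{1}{4494}\right) = 2611 \left(- \frac{1}{4494}\right) = - \frac{373}{642}$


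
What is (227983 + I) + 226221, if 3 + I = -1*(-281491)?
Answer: 735692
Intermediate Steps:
I = 281488 (I = -3 - 1*(-281491) = -3 + 281491 = 281488)
(227983 + I) + 226221 = (227983 + 281488) + 226221 = 509471 + 226221 = 735692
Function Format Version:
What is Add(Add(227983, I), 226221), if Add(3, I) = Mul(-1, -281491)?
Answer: 735692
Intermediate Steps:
I = 281488 (I = Add(-3, Mul(-1, -281491)) = Add(-3, 281491) = 281488)
Add(Add(227983, I), 226221) = Add(Add(227983, 281488), 226221) = Add(509471, 226221) = 735692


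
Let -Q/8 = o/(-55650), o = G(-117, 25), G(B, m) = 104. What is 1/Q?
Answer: 27825/416 ≈ 66.887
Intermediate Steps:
o = 104
Q = 416/27825 (Q = -832/(-55650) = -832*(-1)/55650 = -8*(-52/27825) = 416/27825 ≈ 0.014951)
1/Q = 1/(416/27825) = 27825/416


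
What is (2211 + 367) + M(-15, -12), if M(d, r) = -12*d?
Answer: 2758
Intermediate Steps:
(2211 + 367) + M(-15, -12) = (2211 + 367) - 12*(-15) = 2578 + 180 = 2758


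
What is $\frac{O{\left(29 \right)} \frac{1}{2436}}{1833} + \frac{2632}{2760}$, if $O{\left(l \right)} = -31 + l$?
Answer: $\frac{244841027}{256748310} \approx 0.95362$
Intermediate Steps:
$\frac{O{\left(29 \right)} \frac{1}{2436}}{1833} + \frac{2632}{2760} = \frac{\left(-31 + 29\right) \frac{1}{2436}}{1833} + \frac{2632}{2760} = \left(-2\right) \frac{1}{2436} \cdot \frac{1}{1833} + 2632 \cdot \frac{1}{2760} = \left(- \frac{1}{1218}\right) \frac{1}{1833} + \frac{329}{345} = - \frac{1}{2232594} + \frac{329}{345} = \frac{244841027}{256748310}$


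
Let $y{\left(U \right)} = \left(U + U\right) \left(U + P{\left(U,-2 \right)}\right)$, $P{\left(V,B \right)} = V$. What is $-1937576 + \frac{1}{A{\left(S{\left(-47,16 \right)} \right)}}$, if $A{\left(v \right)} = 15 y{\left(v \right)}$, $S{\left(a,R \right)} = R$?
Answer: $- \frac{29761167359}{15360} \approx -1.9376 \cdot 10^{6}$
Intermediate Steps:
$y{\left(U \right)} = 4 U^{2}$ ($y{\left(U \right)} = \left(U + U\right) \left(U + U\right) = 2 U 2 U = 4 U^{2}$)
$A{\left(v \right)} = 60 v^{2}$ ($A{\left(v \right)} = 15 \cdot 4 v^{2} = 60 v^{2}$)
$-1937576 + \frac{1}{A{\left(S{\left(-47,16 \right)} \right)}} = -1937576 + \frac{1}{60 \cdot 16^{2}} = -1937576 + \frac{1}{60 \cdot 256} = -1937576 + \frac{1}{15360} = - \frac{29761167359}{15360}$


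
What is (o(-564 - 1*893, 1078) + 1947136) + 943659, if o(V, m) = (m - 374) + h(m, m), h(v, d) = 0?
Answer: 2891499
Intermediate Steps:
o(V, m) = -374 + m (o(V, m) = (m - 374) + 0 = (-374 + m) + 0 = -374 + m)
(o(-564 - 1*893, 1078) + 1947136) + 943659 = ((-374 + 1078) + 1947136) + 943659 = (704 + 1947136) + 943659 = 1947840 + 943659 = 2891499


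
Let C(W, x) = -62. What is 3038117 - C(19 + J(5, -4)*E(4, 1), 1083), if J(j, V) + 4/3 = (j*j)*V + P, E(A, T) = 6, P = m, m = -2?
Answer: 3038179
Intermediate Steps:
P = -2
J(j, V) = -10/3 + V*j² (J(j, V) = -4/3 + ((j*j)*V - 2) = -4/3 + (j²*V - 2) = -4/3 + (V*j² - 2) = -4/3 + (-2 + V*j²) = -10/3 + V*j²)
3038117 - C(19 + J(5, -4)*E(4, 1), 1083) = 3038117 - 1*(-62) = 3038117 + 62 = 3038179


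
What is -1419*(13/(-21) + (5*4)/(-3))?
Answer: 72369/7 ≈ 10338.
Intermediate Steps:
-1419*(13/(-21) + (5*4)/(-3)) = -1419*(13*(-1/21) + 20*(-⅓)) = -1419*(-13/21 - 20/3) = -1419*(-51/7) = 72369/7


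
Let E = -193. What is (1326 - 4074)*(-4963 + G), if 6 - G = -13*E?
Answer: 20516568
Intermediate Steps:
G = -2503 (G = 6 - (-13)*(-193) = 6 - 1*2509 = 6 - 2509 = -2503)
(1326 - 4074)*(-4963 + G) = (1326 - 4074)*(-4963 - 2503) = -2748*(-7466) = 20516568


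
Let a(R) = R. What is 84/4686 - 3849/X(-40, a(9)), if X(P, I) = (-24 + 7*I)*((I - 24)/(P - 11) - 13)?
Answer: 17073703/2193048 ≈ 7.7854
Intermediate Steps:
X(P, I) = (-24 + 7*I)*(-13 + (-24 + I)/(-11 + P)) (X(P, I) = (-24 + 7*I)*((-24 + I)/(-11 + P) - 13) = (-24 + 7*I)*(-13 + (-24 + I)/(-11 + P)))
84/4686 - 3849/X(-40, a(9)) = 84/4686 - 3849*(-11 - 40)/(-2856 + 7*9² + 312*(-40) + 809*9 - 91*9*(-40)) = 84*(1/4686) - 3849*(-51/(-2856 + 7*81 - 12480 + 7281 + 32760)) = 14/781 - 3849*(-51/(-2856 + 567 - 12480 + 7281 + 32760)) = 14/781 - 3849/((-1/51*25272)) = 14/781 - 3849/(-8424/17) = 14/781 - 3849*(-17/8424) = 14/781 + 21811/2808 = 17073703/2193048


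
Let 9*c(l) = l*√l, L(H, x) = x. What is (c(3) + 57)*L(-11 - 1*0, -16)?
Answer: -912 - 16*√3/3 ≈ -921.24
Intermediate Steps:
c(l) = l^(3/2)/9 (c(l) = (l*√l)/9 = l^(3/2)/9)
(c(3) + 57)*L(-11 - 1*0, -16) = (3^(3/2)/9 + 57)*(-16) = ((3*√3)/9 + 57)*(-16) = (√3/3 + 57)*(-16) = (57 + √3/3)*(-16) = -912 - 16*√3/3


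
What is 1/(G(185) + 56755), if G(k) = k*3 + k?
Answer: 1/57495 ≈ 1.7393e-5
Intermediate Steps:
G(k) = 4*k (G(k) = 3*k + k = 4*k)
1/(G(185) + 56755) = 1/(4*185 + 56755) = 1/(740 + 56755) = 1/57495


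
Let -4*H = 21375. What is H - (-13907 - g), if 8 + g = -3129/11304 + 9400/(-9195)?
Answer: 6585926309/769928 ≈ 8554.0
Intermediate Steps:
g = -7159637/769928 (g = -8 + (-3129/11304 + 9400/(-9195)) = -8 + (-3129*1/11304 + 9400*(-1/9195)) = -8 + (-1043/3768 - 1880/1839) = -8 - 1000213/769928 = -7159637/769928 ≈ -9.2991)
H = -21375/4 (H = -1/4*21375 = -21375/4 ≈ -5343.8)
H - (-13907 - g) = -21375/4 - (-13907 - 1*(-7159637/769928)) = -21375/4 - (-13907 + 7159637/769928) = -21375/4 - 1*(-10700229059/769928) = -21375/4 + 10700229059/769928 = 6585926309/769928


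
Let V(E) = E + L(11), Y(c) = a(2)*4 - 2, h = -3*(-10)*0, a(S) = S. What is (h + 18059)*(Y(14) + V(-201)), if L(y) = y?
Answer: -3322856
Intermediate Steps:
h = 0 (h = 30*0 = 0)
Y(c) = 6 (Y(c) = 2*4 - 2 = 8 - 2 = 6)
V(E) = 11 + E (V(E) = E + 11 = 11 + E)
(h + 18059)*(Y(14) + V(-201)) = (0 + 18059)*(6 + (11 - 201)) = 18059*(6 - 190) = 18059*(-184) = -3322856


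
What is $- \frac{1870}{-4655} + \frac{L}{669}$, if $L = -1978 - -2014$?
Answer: $\frac{94574}{207613} \approx 0.45553$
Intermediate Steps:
$L = 36$ ($L = -1978 + 2014 = 36$)
$- \frac{1870}{-4655} + \frac{L}{669} = - \frac{1870}{-4655} + \frac{36}{669} = \left(-1870\right) \left(- \frac{1}{4655}\right) + 36 \cdot \frac{1}{669} = \frac{374}{931} + \frac{12}{223} = \frac{94574}{207613}$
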